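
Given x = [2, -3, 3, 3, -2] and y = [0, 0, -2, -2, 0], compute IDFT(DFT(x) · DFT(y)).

(x ⊛ y)[n] = Σ(m=0 to 4) x[m] · y[(n-m) mod 5]

Computing each output sample:
(x ⊛ y)[0] = -12
(x ⊛ y)[1] = -2
(x ⊛ y)[2] = 0
(x ⊛ y)[3] = 2
(x ⊛ y)[4] = 0

x ⊛ y = [-12, -2, 0, 2, 0]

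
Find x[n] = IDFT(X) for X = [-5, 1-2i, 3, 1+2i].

x[n] = (1/4) Σ(k=0 to 3) X[k] · e^(2πikn/4)

Computing each x[n]:
x[0] = 0
x[1] = -1
x[2] = -1
x[3] = -3

x = [0, -1, -1, -3]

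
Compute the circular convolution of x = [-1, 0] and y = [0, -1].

(x ⊛ y)[n] = Σ(m=0 to 1) x[m] · y[(n-m) mod 2]

Computing each output sample:
(x ⊛ y)[0] = 0
(x ⊛ y)[1] = 1

x ⊛ y = [0, 1]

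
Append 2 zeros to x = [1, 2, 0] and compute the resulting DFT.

Original 3-point DFT: [3, -1.7321i, 1.7321i]
Zero-padded 5-point DFT provides frequency interpolation.

DFT_5([x, 0, ...]) = [3, 1.6180-1.9021i, -0.6180-1.1756i, -0.6180+1.1756i, 1.6180+1.9021i]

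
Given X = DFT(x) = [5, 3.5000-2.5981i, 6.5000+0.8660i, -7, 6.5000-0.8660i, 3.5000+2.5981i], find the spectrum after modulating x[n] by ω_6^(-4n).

Modulation property: DFT(ω_6^(-4n)·x[n]) = X[(k-4) mod 6], so circularly shift X by 4 positions.

X[k-4] = [6.5000+0.8660i, -7, 6.5000-0.8660i, 3.5000+2.5981i, 5, 3.5000-2.5981i]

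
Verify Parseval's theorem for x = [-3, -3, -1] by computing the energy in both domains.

Time domain:
Σ|x[n]|² = |-3|² + |-3|² + |-1|² = 19.0000

Frequency domain:
(1/3)Σ|X[k]|² = (1/3)(|-7|² + |-1.0000+1.7321i|² + |-1.0000-1.7321i|²) = (1/3)·57.0000 = 19.0000

Both sides agree, confirming Parseval's theorem.

Σ|x[n]|² = (1/N)Σ|X[k]|² = 19.0000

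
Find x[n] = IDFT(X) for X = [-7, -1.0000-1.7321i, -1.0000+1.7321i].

x[n] = (1/3) Σ(k=0 to 2) X[k] · e^(2πikn/3)

Computing each x[n]:
x[0] = -3
x[1] = -1
x[2] = -3

x = [-3, -1, -3]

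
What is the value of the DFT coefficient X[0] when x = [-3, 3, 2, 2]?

X[0] = Σ(n=0 to 3) x[n] · ω_4^0 = Σ x[n]
= (-3) + (3) + (2) + (2)

X[0] = 4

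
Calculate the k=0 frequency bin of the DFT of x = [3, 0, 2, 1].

X[0] = Σ(n=0 to 3) x[n] · ω_4^0 = Σ x[n]
= (3) + (0) + (2) + (1)

X[0] = 6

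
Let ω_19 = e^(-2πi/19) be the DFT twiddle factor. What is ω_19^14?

ω_19^14 = e^(-2πi·14/19)
= cos(-2π·14/19) + i·sin(-2π·14/19)
= cos(-28π/19) + i·sin(-28π/19)

ω_19^14 = cos(-28π/19) + i·sin(-28π/19) = -0.0826+0.9966i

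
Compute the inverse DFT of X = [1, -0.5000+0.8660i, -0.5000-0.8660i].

x[n] = (1/3) Σ(k=0 to 2) X[k] · e^(2πikn/3)

Computing each x[n]:
x[0] = 0
x[1] = 0
x[2] = 1

x = [0, 0, 1]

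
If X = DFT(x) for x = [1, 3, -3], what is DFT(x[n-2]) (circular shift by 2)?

Time shift by 2: X_shifted[k] = ω_3^(2k) · X[k]
Shifted x = [3, -3, 1]

DFT(x[n-2]) = [1, 4.0000+3.4641i, 4.0000-3.4641i]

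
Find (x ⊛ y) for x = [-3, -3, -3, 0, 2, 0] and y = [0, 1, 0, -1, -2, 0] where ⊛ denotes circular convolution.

(x ⊛ y)[n] = Σ(m=0 to 5) x[m] · y[(n-m) mod 6]

Computing each output sample:
(x ⊛ y)[0] = 6
(x ⊛ y)[1] = -5
(x ⊛ y)[2] = -7
(x ⊛ y)[3] = 0
(x ⊛ y)[4] = 9
(x ⊛ y)[5] = 11

x ⊛ y = [6, -5, -7, 0, 9, 11]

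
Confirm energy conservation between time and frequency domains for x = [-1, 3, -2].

Time domain:
Σ|x[n]|² = |-1|² + |3|² + |-2|² = 14.0000

Frequency domain:
(1/3)Σ|X[k]|² = (1/3)(|0|² + |-1.5000-4.3301i|² + |-1.5000+4.3301i|²) = (1/3)·42.0000 = 14.0000

Both sides agree, confirming Parseval's theorem.

Σ|x[n]|² = (1/N)Σ|X[k]|² = 14.0000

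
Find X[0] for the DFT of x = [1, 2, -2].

X[0] = Σ(n=0 to 2) x[n] · ω_3^0 = Σ x[n]
= (1) + (2) + (-2)

X[0] = 1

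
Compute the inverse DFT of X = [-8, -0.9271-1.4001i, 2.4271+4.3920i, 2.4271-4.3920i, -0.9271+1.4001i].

x[n] = (1/5) Σ(k=0 to 4) X[k] · e^(2πikn/5)

Computing each x[n]:
x[0] = -1
x[1] = -3
x[2] = 1
x[3] = -3
x[4] = -2

x = [-1, -3, 1, -3, -2]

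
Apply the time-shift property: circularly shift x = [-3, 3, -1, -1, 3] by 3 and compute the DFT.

Time shift by 3: X_shifted[k] = ω_5^(3k) · X[k]
Shifted x = [-1, -1, 3, -3, 3]

DFT(x[n-3]) = [1, -0.3820+0.2775i, -2.6180+8.0575i, -2.6180-8.0575i, -0.3820-0.2775i]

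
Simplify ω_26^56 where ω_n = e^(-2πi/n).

Since ω_26^26 = 1, powers reduce modulo 26.
56 mod 26 = 4
So ω_26^56 = ω_26^4 = e^(-2πi·4/26)

ω_26^56 = ω_26^4 = 0.5681-0.8230i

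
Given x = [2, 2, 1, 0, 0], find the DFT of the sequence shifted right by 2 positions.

Time shift by 2: X_shifted[k] = ω_5^(2k) · X[k]
Shifted x = [0, 0, 2, 2, 1]

DFT(x[n-2]) = [5, -2.9271+0.9511i, 0.4271+0.5878i, 0.4271-0.5878i, -2.9271-0.9511i]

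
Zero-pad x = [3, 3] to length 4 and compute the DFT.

Original 2-point DFT: [6, 0]
Zero-padded 4-point DFT provides frequency interpolation.

DFT_4([x, 0, ...]) = [6, 3-3i, 0, 3+3i]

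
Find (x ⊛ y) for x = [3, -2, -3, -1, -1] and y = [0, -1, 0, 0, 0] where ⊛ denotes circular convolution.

(x ⊛ y)[n] = Σ(m=0 to 4) x[m] · y[(n-m) mod 5]

Computing each output sample:
(x ⊛ y)[0] = 1
(x ⊛ y)[1] = -3
(x ⊛ y)[2] = 2
(x ⊛ y)[3] = 3
(x ⊛ y)[4] = 1

x ⊛ y = [1, -3, 2, 3, 1]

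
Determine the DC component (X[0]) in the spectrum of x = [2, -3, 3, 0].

X[0] = Σ(n=0 to 3) x[n] · ω_4^0 = Σ x[n]
= (2) + (-3) + (3) + (0)

X[0] = 2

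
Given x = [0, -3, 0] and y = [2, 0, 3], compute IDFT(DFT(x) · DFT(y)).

(x ⊛ y)[n] = Σ(m=0 to 2) x[m] · y[(n-m) mod 3]

Computing each output sample:
(x ⊛ y)[0] = -9
(x ⊛ y)[1] = -6
(x ⊛ y)[2] = 0

x ⊛ y = [-9, -6, 0]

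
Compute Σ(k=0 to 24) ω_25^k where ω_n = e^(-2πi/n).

Sum of all nth roots of unity equals 0 for n > 1 (geometric series with r ≠ 1).

0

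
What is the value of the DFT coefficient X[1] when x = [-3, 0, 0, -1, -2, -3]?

X[1] = Σ(n=0 to 5) x[n] · ω_6^(1n) where ω_6 = e^(-2πi/6)
= (-3)·ω_6^0 + (0)·ω_6^1 + (0)·ω_6^2 + (-1)·ω_6^3 + (-2)·ω_6^4 + (-3)·ω_6^5

X[1] = -2.5000-4.3301i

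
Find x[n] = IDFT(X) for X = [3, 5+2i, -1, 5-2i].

x[n] = (1/4) Σ(k=0 to 3) X[k] · e^(2πikn/4)

Computing each x[n]:
x[0] = 3
x[1] = 0
x[2] = -2
x[3] = 2

x = [3, 0, -2, 2]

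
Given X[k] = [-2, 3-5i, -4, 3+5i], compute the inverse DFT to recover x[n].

x[n] = (1/4) Σ(k=0 to 3) X[k] · e^(2πikn/4)

Computing each x[n]:
x[0] = 0
x[1] = 3
x[2] = -3
x[3] = -2

x = [0, 3, -3, -2]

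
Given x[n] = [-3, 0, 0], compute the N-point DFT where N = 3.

X[k] = Σ(n=0 to 2) x[n] · ω_3^(nk)
where ω_3 = e^(-2πi/3)

Computing each X[k]:
X[0] = -3
X[1] = -3
X[2] = -3

X = [-3, -3, -3]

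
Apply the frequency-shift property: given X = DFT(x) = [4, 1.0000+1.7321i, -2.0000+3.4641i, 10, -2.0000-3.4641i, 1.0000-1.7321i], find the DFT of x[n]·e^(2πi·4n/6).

Modulation property: DFT(ω_6^(-4n)·x[n]) = X[(k-4) mod 6], so circularly shift X by 4 positions.

X[k-4] = [-2.0000+3.4641i, 10, -2.0000-3.4641i, 1.0000-1.7321i, 4, 1.0000+1.7321i]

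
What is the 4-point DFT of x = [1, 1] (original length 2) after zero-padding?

Original 2-point DFT: [2, 0]
Zero-padded 4-point DFT provides frequency interpolation.

DFT_4([x, 0, ...]) = [2, 1-1i, 0, 1+1i]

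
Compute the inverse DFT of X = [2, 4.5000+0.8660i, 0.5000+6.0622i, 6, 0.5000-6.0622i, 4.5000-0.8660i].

x[n] = (1/6) Σ(k=0 to 5) X[k] · e^(2πikn/6)

Computing each x[n]:
x[0] = 3
x[1] = -2
x[2] = 2
x[3] = -2
x[4] = -1
x[5] = 2

x = [3, -2, 2, -2, -1, 2]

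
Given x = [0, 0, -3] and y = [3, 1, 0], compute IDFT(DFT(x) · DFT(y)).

(x ⊛ y)[n] = Σ(m=0 to 2) x[m] · y[(n-m) mod 3]

Computing each output sample:
(x ⊛ y)[0] = -3
(x ⊛ y)[1] = 0
(x ⊛ y)[2] = -9

x ⊛ y = [-3, 0, -9]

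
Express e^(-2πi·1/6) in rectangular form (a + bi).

ω_6^1 = e^(-2πi·1/6)
= cos(-2π·1/6) + i·sin(-2π·1/6)
= cos(-2π/6) + i·sin(-2π/6)

ω_6^1 = cos(-2π/6) + i·sin(-2π/6) = 0.5000-0.8660i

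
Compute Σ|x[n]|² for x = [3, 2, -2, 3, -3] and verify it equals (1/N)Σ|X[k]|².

Time domain:
Σ|x[n]|² = |3|² + |2|² + |-2|² + |3|² + |-3|² = 35.0000

Frequency domain:
(1/5)Σ|X[k]|² = (1/5)(|3|² + |1.8820-1.8164i|² + |4.1180-7.6942i|² + |4.1180+7.6942i|² + |1.8820+1.8164i|²) = (1/5)·175.0000 = 35.0000

Both sides agree, confirming Parseval's theorem.

Σ|x[n]|² = (1/N)Σ|X[k]|² = 35.0000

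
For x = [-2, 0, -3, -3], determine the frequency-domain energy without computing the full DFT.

Parseval: Σ|x[n]|² = (1/N)Σ|X[k]|², so Σ|X[k]|² = N·Σ|x[n]|² = 4·22.0000

Σ|X[k]|² = N·Σ|x[n]|² = 4·22.0000 = 88.0000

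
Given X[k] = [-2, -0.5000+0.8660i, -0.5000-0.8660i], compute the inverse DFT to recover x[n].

x[n] = (1/3) Σ(k=0 to 2) X[k] · e^(2πikn/3)

Computing each x[n]:
x[0] = -1
x[1] = -1
x[2] = 0

x = [-1, -1, 0]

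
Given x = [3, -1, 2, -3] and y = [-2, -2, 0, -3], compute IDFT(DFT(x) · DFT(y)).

(x ⊛ y)[n] = Σ(m=0 to 3) x[m] · y[(n-m) mod 4]

Computing each output sample:
(x ⊛ y)[0] = 3
(x ⊛ y)[1] = -10
(x ⊛ y)[2] = 7
(x ⊛ y)[3] = -7

x ⊛ y = [3, -10, 7, -7]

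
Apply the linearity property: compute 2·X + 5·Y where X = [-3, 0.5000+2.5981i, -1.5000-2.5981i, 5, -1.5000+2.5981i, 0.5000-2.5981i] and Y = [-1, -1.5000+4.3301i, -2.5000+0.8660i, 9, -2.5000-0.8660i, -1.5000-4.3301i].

By linearity: DFT(2x + 5y) = 2·DFT(x) + 5·DFT(y)
= 2·[-3, 0.5000+2.5981i, -1.5000-2.5981i, 5, -1.5000+2.5981i, 0.5000-2.5981i] + 5·[-1, -1.5000+4.3301i, -2.5000+0.8660i, 9, -2.5000-0.8660i, -1.5000-4.3301i]

Computing element-wise:
Z[0] = 2·(-3) + 5·(-1) = -11
Z[1] = 2·(0.5000+2.5981i) + 5·(-1.5000+4.3301i) = -6.5000+26.8467i
Z[2] = 2·(-1.5000-2.5981i) + 5·(-2.5000+0.8660i) = -15.5000-0.8662i
Z[3] = 2·(5) + 5·(9) = 55
Z[4] = 2·(-1.5000+2.5981i) + 5·(-2.5000-0.8660i) = -15.5000+0.8662i
Z[5] = 2·(0.5000-2.5981i) + 5·(-1.5000-4.3301i) = -6.5000-26.8467i

DFT(2x + 5y) = 2·X + 5·Y = [-11, -6.5000+26.8467i, -15.5000-0.8662i, 55, -15.5000+0.8662i, -6.5000-26.8467i]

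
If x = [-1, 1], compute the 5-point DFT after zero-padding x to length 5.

Original 2-point DFT: [0, -2]
Zero-padded 5-point DFT provides frequency interpolation.

DFT_5([x, 0, ...]) = [0, -0.6910-0.9511i, -1.8090-0.5878i, -1.8090+0.5878i, -0.6910+0.9511i]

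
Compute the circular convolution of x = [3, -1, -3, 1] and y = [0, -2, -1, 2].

(x ⊛ y)[n] = Σ(m=0 to 3) x[m] · y[(n-m) mod 4]

Computing each output sample:
(x ⊛ y)[0] = -1
(x ⊛ y)[1] = -13
(x ⊛ y)[2] = 1
(x ⊛ y)[3] = 13

x ⊛ y = [-1, -13, 1, 13]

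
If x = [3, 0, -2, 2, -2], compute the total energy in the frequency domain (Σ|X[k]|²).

Parseval: Σ|x[n]|² = (1/N)Σ|X[k]|², so Σ|X[k]|² = N·Σ|x[n]|² = 5·21.0000

Σ|X[k]|² = N·Σ|x[n]|² = 5·21.0000 = 105.0000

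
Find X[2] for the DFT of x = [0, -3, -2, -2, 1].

X[2] = Σ(n=0 to 4) x[n] · ω_5^(2n) where ω_5 = e^(-2πi/5)
= (0)·ω_5^0 + (-3)·ω_5^2 + (-2)·ω_5^4 + (-2)·ω_5^6 + (1)·ω_5^8

X[2] = 0.3820+2.3511i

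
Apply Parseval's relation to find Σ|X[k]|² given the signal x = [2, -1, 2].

Parseval: Σ|x[n]|² = (1/N)Σ|X[k]|², so Σ|X[k]|² = N·Σ|x[n]|² = 3·9.0000

Σ|X[k]|² = N·Σ|x[n]|² = 3·9.0000 = 27.0000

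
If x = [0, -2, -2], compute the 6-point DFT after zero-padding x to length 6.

Original 3-point DFT: [-4, 2, 2]
Zero-padded 6-point DFT provides frequency interpolation.

DFT_6([x, 0, ...]) = [-4, 3.4641i, 2, 0, 2, -3.4641i]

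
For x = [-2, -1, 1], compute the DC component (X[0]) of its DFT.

X[0] = Σ(n=0 to 2) x[n] · ω_3^0 = Σ x[n]
= (-2) + (-1) + (1)

X[0] = -2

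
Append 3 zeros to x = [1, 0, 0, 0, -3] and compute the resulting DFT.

Original 5-point DFT: [-2, 0.0729-2.8532i, 3.4271-1.7634i, 3.4271+1.7634i, 0.0729+2.8532i]
Zero-padded 8-point DFT provides frequency interpolation.

DFT_8([x, 0, ...]) = [-2, 4, -2, 4, -2, 4, -2, 4]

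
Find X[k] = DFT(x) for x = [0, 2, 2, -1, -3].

X[k] = Σ(n=0 to 4) x[n] · ω_5^(nk)
where ω_5 = e^(-2πi/5)

Computing each X[k]:
X[0] = 0
X[1] = -1.1180-6.5186i
X[2] = 1.1180-0.0858i
X[3] = 1.1180+0.0858i
X[4] = -1.1180+6.5186i

X = [0, -1.1180-6.5186i, 1.1180-0.0858i, 1.1180+0.0858i, -1.1180+6.5186i]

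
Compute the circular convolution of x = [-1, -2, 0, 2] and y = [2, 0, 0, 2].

(x ⊛ y)[n] = Σ(m=0 to 3) x[m] · y[(n-m) mod 4]

Computing each output sample:
(x ⊛ y)[0] = -6
(x ⊛ y)[1] = -4
(x ⊛ y)[2] = 4
(x ⊛ y)[3] = 2

x ⊛ y = [-6, -4, 4, 2]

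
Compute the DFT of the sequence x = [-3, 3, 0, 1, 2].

X[k] = Σ(n=0 to 4) x[n] · ω_5^(nk)
where ω_5 = e^(-2πi/5)

Computing each X[k]:
X[0] = 3
X[1] = -2.2639-0.3633i
X[2] = -6.7361-1.5388i
X[3] = -6.7361+1.5388i
X[4] = -2.2639+0.3633i

X = [3, -2.2639-0.3633i, -6.7361-1.5388i, -6.7361+1.5388i, -2.2639+0.3633i]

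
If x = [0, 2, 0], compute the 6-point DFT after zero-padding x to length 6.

Original 3-point DFT: [2, -1.0000-1.7321i, -1.0000+1.7321i]
Zero-padded 6-point DFT provides frequency interpolation.

DFT_6([x, 0, ...]) = [2, 1.0000-1.7321i, -1.0000-1.7321i, -2, -1.0000+1.7321i, 1.0000+1.7321i]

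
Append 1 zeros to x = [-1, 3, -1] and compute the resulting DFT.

Original 3-point DFT: [1, -2.0000-3.4641i, -2.0000+3.4641i]
Zero-padded 4-point DFT provides frequency interpolation.

DFT_4([x, 0, ...]) = [1, -3i, -5, 3i]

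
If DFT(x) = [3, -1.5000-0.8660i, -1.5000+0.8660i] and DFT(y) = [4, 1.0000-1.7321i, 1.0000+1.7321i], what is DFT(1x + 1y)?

By linearity: DFT(1x + 1y) = 1·DFT(x) + 1·DFT(y)
= 1·[3, -1.5000-0.8660i, -1.5000+0.8660i] + 1·[4, 1.0000-1.7321i, 1.0000+1.7321i]

Computing element-wise:
Z[0] = 1·(3) + 1·(4) = 7
Z[1] = 1·(-1.5000-0.8660i) + 1·(1.0000-1.7321i) = -0.5000-2.5981i
Z[2] = 1·(-1.5000+0.8660i) + 1·(1.0000+1.7321i) = -0.5000+2.5981i

DFT(1x + 1y) = 1·X + 1·Y = [7, -0.5000-2.5981i, -0.5000+2.5981i]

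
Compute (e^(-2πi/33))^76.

Since ω_33^33 = 1, powers reduce modulo 33.
76 mod 33 = 10
So ω_33^76 = ω_33^10 = e^(-2πi·10/33)

ω_33^76 = ω_33^10 = -0.3271-0.9450i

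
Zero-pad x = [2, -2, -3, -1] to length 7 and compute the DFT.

Original 4-point DFT: [-4, 5+1i, 2, 5-1i]
Zero-padded 7-point DFT provides frequency interpolation.

DFT_7([x, 0, ...]) = [-4, 2.3216+4.9223i, 4.5245-0.1336i, 2.1540-0.5028i, 2.1540+0.5028i, 4.5245+0.1336i, 2.3216-4.9223i]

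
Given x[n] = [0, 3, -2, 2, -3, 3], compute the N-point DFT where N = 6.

X[k] = Σ(n=0 to 5) x[n] · ω_6^(nk)
where ω_6 = e^(-2πi/6)

Computing each X[k]:
X[0] = 3
X[1] = 3.5000-0.8660i
X[2] = 1.5000+0.8660i
X[3] = -13
X[4] = 1.5000-0.8660i
X[5] = 3.5000+0.8660i

X = [3, 3.5000-0.8660i, 1.5000+0.8660i, -13, 1.5000-0.8660i, 3.5000+0.8660i]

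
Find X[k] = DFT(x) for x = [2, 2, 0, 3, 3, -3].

X[k] = Σ(n=0 to 5) x[n] · ω_6^(nk)
where ω_6 = e^(-2πi/6)

Computing each X[k]:
X[0] = 7
X[1] = -3.0000-1.7321i
X[2] = 4.0000-6.9282i
X[3] = 3
X[4] = 4.0000+6.9282i
X[5] = -3.0000+1.7321i

X = [7, -3.0000-1.7321i, 4.0000-6.9282i, 3, 4.0000+6.9282i, -3.0000+1.7321i]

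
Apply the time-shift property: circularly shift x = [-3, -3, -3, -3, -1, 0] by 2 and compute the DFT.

Time shift by 2: X_shifted[k] = ω_6^(2k) · X[k]
Shifted x = [-1, 0, -3, -3, -3, -3]

DFT(x[n-2]) = [-13, 3.5000-2.5981i, 0.5000-2.5981i, -1, 0.5000+2.5981i, 3.5000+2.5981i]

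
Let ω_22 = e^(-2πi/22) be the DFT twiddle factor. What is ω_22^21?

ω_22^21 = e^(-2πi·21/22)
= cos(-2π·21/22) + i·sin(-2π·21/22)
= cos(-42π/22) + i·sin(-42π/22)

ω_22^21 = cos(-42π/22) + i·sin(-42π/22) = 0.9595+0.2817i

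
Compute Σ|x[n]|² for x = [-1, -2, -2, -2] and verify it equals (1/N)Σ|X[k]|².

Time domain:
Σ|x[n]|² = |-1|² + |-2|² + |-2|² + |-2|² = 13.0000

Frequency domain:
(1/4)Σ|X[k]|² = (1/4)(|-7|² + |1|² + |1|² + |1|²) = (1/4)·52.0000 = 13.0000

Both sides agree, confirming Parseval's theorem.

Σ|x[n]|² = (1/N)Σ|X[k]|² = 13.0000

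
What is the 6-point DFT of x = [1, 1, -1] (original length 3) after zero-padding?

Original 3-point DFT: [1, 1.0000-1.7321i, 1.0000+1.7321i]
Zero-padded 6-point DFT provides frequency interpolation.

DFT_6([x, 0, ...]) = [1, 2, 1.0000-1.7321i, -1, 1.0000+1.7321i, 2]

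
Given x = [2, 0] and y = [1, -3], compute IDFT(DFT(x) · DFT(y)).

(x ⊛ y)[n] = Σ(m=0 to 1) x[m] · y[(n-m) mod 2]

Computing each output sample:
(x ⊛ y)[0] = 2
(x ⊛ y)[1] = -6

x ⊛ y = [2, -6]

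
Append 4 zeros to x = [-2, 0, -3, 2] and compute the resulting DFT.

Original 4-point DFT: [-3, 1+2i, -7, 1-2i]
Zero-padded 8-point DFT provides frequency interpolation.

DFT_8([x, 0, ...]) = [-3, -3.4142+1.5858i, 1+2i, -0.5858-4.4142i, -7, -0.5858+4.4142i, 1-2i, -3.4142-1.5858i]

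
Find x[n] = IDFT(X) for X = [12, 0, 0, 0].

x[n] = (1/4) Σ(k=0 to 3) X[k] · e^(2πikn/4)

Computing each x[n]:
x[0] = 3
x[1] = 3
x[2] = 3
x[3] = 3

x = [3, 3, 3, 3]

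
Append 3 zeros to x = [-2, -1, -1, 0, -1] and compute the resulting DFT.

Original 5-point DFT: [-5, -1.8090+0.5878i, -0.6910-0.9511i, -0.6910+0.9511i, -1.8090-0.5878i]
Zero-padded 8-point DFT provides frequency interpolation.

DFT_8([x, 0, ...]) = [-5, -1.7071+1.7071i, -2+1i, -0.2929-0.2929i, -3, -0.2929+0.2929i, -2-1i, -1.7071-1.7071i]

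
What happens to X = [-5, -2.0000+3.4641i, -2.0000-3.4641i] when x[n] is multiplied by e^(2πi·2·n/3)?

Modulation property: DFT(ω_3^(-2n)·x[n]) = X[(k-2) mod 3], so circularly shift X by 2 positions.

X[k-2] = [-2.0000+3.4641i, -2.0000-3.4641i, -5]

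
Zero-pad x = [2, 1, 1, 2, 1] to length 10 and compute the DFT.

Original 5-point DFT: [7, 0.1910+0.5878i, 1.3090-0.9511i, 1.3090+0.9511i, 0.1910-0.5878i]
Zero-padded 10-point DFT provides frequency interpolation.

DFT_10([x, 0, ...]) = [7, 1.6910-4.0287i, 0.1910+0.5878i, 2.8090-0.1388i, 1.3090-0.9511i, 1, 1.3090+0.9511i, 2.8090+0.1388i, 0.1910-0.5878i, 1.6910+4.0287i]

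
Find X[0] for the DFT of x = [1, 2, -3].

X[0] = Σ(n=0 to 2) x[n] · ω_3^0 = Σ x[n]
= (1) + (2) + (-3)

X[0] = 0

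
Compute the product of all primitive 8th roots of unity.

The primitive 8th roots of unity are ω_8^k for k coprime to 8: k ∈ {1, 3, 5, 7}
Their product equals the constant term of the cyclotomic polynomial Φ_8(x) up to sign.
For n ≥ 3, the product of all primitive nth roots of unity is 1. (For n=1 it is 1; for n=2 it is -1.)

1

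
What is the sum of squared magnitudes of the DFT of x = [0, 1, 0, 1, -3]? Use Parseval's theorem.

Parseval: Σ|x[n]|² = (1/N)Σ|X[k]|², so Σ|X[k]|² = N·Σ|x[n]|² = 5·11.0000

Σ|X[k]|² = N·Σ|x[n]|² = 5·11.0000 = 55.0000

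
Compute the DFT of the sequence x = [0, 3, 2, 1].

X[k] = Σ(n=0 to 3) x[n] · ω_4^(nk)
where ω_4 = e^(-2πi/4)

Computing each X[k]:
X[0] = 6
X[1] = -2-2i
X[2] = -2
X[3] = -2+2i

X = [6, -2-2i, -2, -2+2i]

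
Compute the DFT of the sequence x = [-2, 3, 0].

X[k] = Σ(n=0 to 2) x[n] · ω_3^(nk)
where ω_3 = e^(-2πi/3)

Computing each X[k]:
X[0] = 1
X[1] = -3.5000-2.5981i
X[2] = -3.5000+2.5981i

X = [1, -3.5000-2.5981i, -3.5000+2.5981i]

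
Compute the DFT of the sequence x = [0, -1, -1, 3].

X[k] = Σ(n=0 to 3) x[n] · ω_4^(nk)
where ω_4 = e^(-2πi/4)

Computing each X[k]:
X[0] = 1
X[1] = 1+4i
X[2] = -3
X[3] = 1-4i

X = [1, 1+4i, -3, 1-4i]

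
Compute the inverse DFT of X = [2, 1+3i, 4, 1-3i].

x[n] = (1/4) Σ(k=0 to 3) X[k] · e^(2πikn/4)

Computing each x[n]:
x[0] = 2
x[1] = -2
x[2] = 1
x[3] = 1

x = [2, -2, 1, 1]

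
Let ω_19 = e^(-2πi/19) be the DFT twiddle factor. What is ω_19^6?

ω_19^6 = e^(-2πi·6/19)
= cos(-2π·6/19) + i·sin(-2π·6/19)
= cos(-12π/19) + i·sin(-12π/19)

ω_19^6 = cos(-12π/19) + i·sin(-12π/19) = -0.4017-0.9158i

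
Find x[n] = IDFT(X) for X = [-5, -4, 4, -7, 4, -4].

x[n] = (1/6) Σ(k=0 to 5) X[k] · e^(2πikn/6)

Computing each x[n]:
x[0] = -2
x[1] = -1
x[2] = -2
x[3] = 3
x[4] = -2
x[5] = -1

x = [-2, -1, -2, 3, -2, -1]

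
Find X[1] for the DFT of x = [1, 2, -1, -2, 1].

X[1] = Σ(n=0 to 4) x[n] · ω_5^(1n) where ω_5 = e^(-2πi/5)
= (1)·ω_5^0 + (2)·ω_5^1 + (-1)·ω_5^2 + (-2)·ω_5^3 + (1)·ω_5^4

X[1] = 4.3541-1.5388i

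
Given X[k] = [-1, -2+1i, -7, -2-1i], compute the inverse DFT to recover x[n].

x[n] = (1/4) Σ(k=0 to 3) X[k] · e^(2πikn/4)

Computing each x[n]:
x[0] = -3
x[1] = 1
x[2] = -1
x[3] = 2

x = [-3, 1, -1, 2]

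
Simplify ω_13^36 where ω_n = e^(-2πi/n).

Since ω_13^13 = 1, powers reduce modulo 13.
36 mod 13 = 10
So ω_13^36 = ω_13^10 = e^(-2πi·10/13)

ω_13^36 = ω_13^10 = 0.1205+0.9927i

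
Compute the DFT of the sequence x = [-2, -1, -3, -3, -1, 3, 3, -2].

X[k] = Σ(n=0 to 7) x[n] · ω_8^(nk)
where ω_8 = e^(-2πi/8)

Computing each X[k]:
X[0] = -6
X[1] = -3.1213+9.5355i
X[2] = -3-7i
X[3] = 1.1213-2.4645i
X[4] = 0
X[5] = 1.1213+2.4645i
X[6] = -3+7i
X[7] = -3.1213-9.5355i

X = [-6, -3.1213+9.5355i, -3-7i, 1.1213-2.4645i, 0, 1.1213+2.4645i, -3+7i, -3.1213-9.5355i]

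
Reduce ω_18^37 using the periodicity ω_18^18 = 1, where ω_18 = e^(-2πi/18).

Since ω_18^18 = 1, powers reduce modulo 18.
37 mod 18 = 1
So ω_18^37 = ω_18^1 = e^(-2πi·1/18)

ω_18^37 = ω_18^1 = 0.9397-0.3420i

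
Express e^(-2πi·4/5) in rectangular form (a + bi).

ω_5^4 = e^(-2πi·4/5)
= cos(-2π·4/5) + i·sin(-2π·4/5)
= cos(-8π/5) + i·sin(-8π/5)

ω_5^4 = cos(-8π/5) + i·sin(-8π/5) = 0.3090+0.9511i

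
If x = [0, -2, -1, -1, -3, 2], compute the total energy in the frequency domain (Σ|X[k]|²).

Parseval: Σ|x[n]|² = (1/N)Σ|X[k]|², so Σ|X[k]|² = N·Σ|x[n]|² = 6·19.0000

Σ|X[k]|² = N·Σ|x[n]|² = 6·19.0000 = 114.0000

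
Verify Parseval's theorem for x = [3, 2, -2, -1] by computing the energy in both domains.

Time domain:
Σ|x[n]|² = |3|² + |2|² + |-2|² + |-1|² = 18.0000

Frequency domain:
(1/4)Σ|X[k]|² = (1/4)(|2|² + |5-3i|² + |0|² + |5+3i|²) = (1/4)·72.0000 = 18.0000

Both sides agree, confirming Parseval's theorem.

Σ|x[n]|² = (1/N)Σ|X[k]|² = 18.0000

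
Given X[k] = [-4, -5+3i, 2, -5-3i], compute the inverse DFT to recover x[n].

x[n] = (1/4) Σ(k=0 to 3) X[k] · e^(2πikn/4)

Computing each x[n]:
x[0] = -3
x[1] = -3
x[2] = 2
x[3] = 0

x = [-3, -3, 2, 0]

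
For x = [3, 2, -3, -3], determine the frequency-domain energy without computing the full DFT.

Parseval: Σ|x[n]|² = (1/N)Σ|X[k]|², so Σ|X[k]|² = N·Σ|x[n]|² = 4·31.0000

Σ|X[k]|² = N·Σ|x[n]|² = 4·31.0000 = 124.0000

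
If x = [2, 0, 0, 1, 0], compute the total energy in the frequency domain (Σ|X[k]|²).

Parseval: Σ|x[n]|² = (1/N)Σ|X[k]|², so Σ|X[k]|² = N·Σ|x[n]|² = 5·5.0000

Σ|X[k]|² = N·Σ|x[n]|² = 5·5.0000 = 25.0000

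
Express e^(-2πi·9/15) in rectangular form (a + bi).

ω_15^9 = e^(-2πi·9/15)
= cos(-2π·9/15) + i·sin(-2π·9/15)
= cos(-18π/15) + i·sin(-18π/15)

ω_15^9 = cos(-18π/15) + i·sin(-18π/15) = -0.8090+0.5878i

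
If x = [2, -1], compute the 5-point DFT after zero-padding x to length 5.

Original 2-point DFT: [1, 3]
Zero-padded 5-point DFT provides frequency interpolation.

DFT_5([x, 0, ...]) = [1, 1.6910+0.9511i, 2.8090+0.5878i, 2.8090-0.5878i, 1.6910-0.9511i]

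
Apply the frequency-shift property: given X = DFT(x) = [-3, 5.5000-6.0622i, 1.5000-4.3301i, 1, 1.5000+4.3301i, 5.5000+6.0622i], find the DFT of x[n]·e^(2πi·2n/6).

Modulation property: DFT(ω_6^(-2n)·x[n]) = X[(k-2) mod 6], so circularly shift X by 2 positions.

X[k-2] = [1.5000+4.3301i, 5.5000+6.0622i, -3, 5.5000-6.0622i, 1.5000-4.3301i, 1]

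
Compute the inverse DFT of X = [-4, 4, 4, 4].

x[n] = (1/4) Σ(k=0 to 3) X[k] · e^(2πikn/4)

Computing each x[n]:
x[0] = 2
x[1] = -2
x[2] = -2
x[3] = -2

x = [2, -2, -2, -2]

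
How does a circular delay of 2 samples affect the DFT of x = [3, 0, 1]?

Time shift by 2: X_shifted[k] = ω_3^(2k) · X[k]
Shifted x = [0, 1, 3]

DFT(x[n-2]) = [4, -2.0000+1.7321i, -2.0000-1.7321i]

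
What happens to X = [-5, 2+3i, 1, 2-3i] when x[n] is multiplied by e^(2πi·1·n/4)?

Modulation property: DFT(ω_4^(-1n)·x[n]) = X[(k-1) mod 4], so circularly shift X by 1 positions.

X[k-1] = [2-3i, -5, 2+3i, 1]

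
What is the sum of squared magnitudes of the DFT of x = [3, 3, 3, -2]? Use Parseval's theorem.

Parseval: Σ|x[n]|² = (1/N)Σ|X[k]|², so Σ|X[k]|² = N·Σ|x[n]|² = 4·31.0000

Σ|X[k]|² = N·Σ|x[n]|² = 4·31.0000 = 124.0000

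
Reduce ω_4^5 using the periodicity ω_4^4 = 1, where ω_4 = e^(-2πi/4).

Since ω_4^4 = 1, powers reduce modulo 4.
5 mod 4 = 1
So ω_4^5 = ω_4^1 = e^(-2πi·1/4)

ω_4^5 = ω_4^1 = -1i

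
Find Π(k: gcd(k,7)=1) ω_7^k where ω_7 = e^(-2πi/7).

The primitive 7th roots of unity are ω_7^k for k coprime to 7: k ∈ {1, 2, 3, 4, 5, 6}
Their product equals the constant term of the cyclotomic polynomial Φ_7(x) up to sign.
For n ≥ 3, the product of all primitive nth roots of unity is 1. (For n=1 it is 1; for n=2 it is -1.)

1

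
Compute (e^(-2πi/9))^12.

Since ω_9^9 = 1, powers reduce modulo 9.
12 mod 9 = 3
So ω_9^12 = ω_9^3 = e^(-2πi·3/9)

ω_9^12 = ω_9^3 = -0.5000-0.8660i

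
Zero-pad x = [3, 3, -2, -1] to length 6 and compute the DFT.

Original 4-point DFT: [3, 5-4i, -1, 5+4i]
Zero-padded 6-point DFT provides frequency interpolation.

DFT_6([x, 0, ...]) = [3, 6.5000-0.8660i, 1.5000-4.3301i, -1, 1.5000+4.3301i, 6.5000+0.8660i]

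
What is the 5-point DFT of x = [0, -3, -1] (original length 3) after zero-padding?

Original 3-point DFT: [-4, 2.0000+1.7321i, 2.0000-1.7321i]
Zero-padded 5-point DFT provides frequency interpolation.

DFT_5([x, 0, ...]) = [-4, -0.1180+3.4410i, 2.1180+0.8123i, 2.1180-0.8123i, -0.1180-3.4410i]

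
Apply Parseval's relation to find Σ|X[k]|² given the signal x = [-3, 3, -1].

Parseval: Σ|x[n]|² = (1/N)Σ|X[k]|², so Σ|X[k]|² = N·Σ|x[n]|² = 3·19.0000

Σ|X[k]|² = N·Σ|x[n]|² = 3·19.0000 = 57.0000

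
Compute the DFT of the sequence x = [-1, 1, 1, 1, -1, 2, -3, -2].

X[k] = Σ(n=0 to 7) x[n] · ω_8^(nk)
where ω_8 = e^(-2πi/8)

Computing each X[k]:
X[0] = -2
X[1] = -2.8284-5.4142i
X[2] = -4i
X[3] = 2.8284+2.5858i
X[4] = -6
X[5] = 2.8284-2.5858i
X[6] = 4i
X[7] = -2.8284+5.4142i

X = [-2, -2.8284-5.4142i, -4i, 2.8284+2.5858i, -6, 2.8284-2.5858i, 4i, -2.8284+5.4142i]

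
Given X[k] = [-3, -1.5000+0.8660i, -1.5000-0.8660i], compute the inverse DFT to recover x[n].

x[n] = (1/3) Σ(k=0 to 2) X[k] · e^(2πikn/3)

Computing each x[n]:
x[0] = -2
x[1] = -1
x[2] = 0

x = [-2, -1, 0]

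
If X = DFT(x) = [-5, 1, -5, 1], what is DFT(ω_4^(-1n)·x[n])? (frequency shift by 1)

Modulation property: DFT(ω_4^(-1n)·x[n]) = X[(k-1) mod 4], so circularly shift X by 1 positions.

X[k-1] = [1, -5, 1, -5]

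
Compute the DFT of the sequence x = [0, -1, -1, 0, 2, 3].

X[k] = Σ(n=0 to 5) x[n] · ω_6^(nk)
where ω_6 = e^(-2πi/6)

Computing each X[k]:
X[0] = 3
X[1] = 0.5000+6.0622i
X[2] = -1.5000+0.8660i
X[3] = -1
X[4] = -1.5000-0.8660i
X[5] = 0.5000-6.0622i

X = [3, 0.5000+6.0622i, -1.5000+0.8660i, -1, -1.5000-0.8660i, 0.5000-6.0622i]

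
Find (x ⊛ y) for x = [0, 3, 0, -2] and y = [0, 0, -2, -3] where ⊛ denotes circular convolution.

(x ⊛ y)[n] = Σ(m=0 to 3) x[m] · y[(n-m) mod 4]

Computing each output sample:
(x ⊛ y)[0] = -9
(x ⊛ y)[1] = 4
(x ⊛ y)[2] = 6
(x ⊛ y)[3] = -6

x ⊛ y = [-9, 4, 6, -6]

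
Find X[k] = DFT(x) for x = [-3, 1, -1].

X[k] = Σ(n=0 to 2) x[n] · ω_3^(nk)
where ω_3 = e^(-2πi/3)

Computing each X[k]:
X[0] = -3
X[1] = -3.0000-1.7321i
X[2] = -3.0000+1.7321i

X = [-3, -3.0000-1.7321i, -3.0000+1.7321i]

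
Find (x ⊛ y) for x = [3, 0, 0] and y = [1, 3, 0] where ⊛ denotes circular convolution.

(x ⊛ y)[n] = Σ(m=0 to 2) x[m] · y[(n-m) mod 3]

Computing each output sample:
(x ⊛ y)[0] = 3
(x ⊛ y)[1] = 9
(x ⊛ y)[2] = 0

x ⊛ y = [3, 9, 0]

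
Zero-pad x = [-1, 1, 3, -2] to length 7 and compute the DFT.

Original 4-point DFT: [1, -4-3i, 3, -4+3i]
Zero-padded 7-point DFT provides frequency interpolation.

DFT_7([x, 0, ...]) = [1, 0.7579-2.8388i, -5.1724-1.2369i, 0.4145+3.8615i, 0.4145-3.8615i, -5.1724+1.2369i, 0.7579+2.8388i]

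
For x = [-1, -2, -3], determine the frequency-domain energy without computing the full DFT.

Parseval: Σ|x[n]|² = (1/N)Σ|X[k]|², so Σ|X[k]|² = N·Σ|x[n]|² = 3·14.0000

Σ|X[k]|² = N·Σ|x[n]|² = 3·14.0000 = 42.0000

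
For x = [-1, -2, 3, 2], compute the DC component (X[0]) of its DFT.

X[0] = Σ(n=0 to 3) x[n] · ω_4^0 = Σ x[n]
= (-1) + (-2) + (3) + (2)

X[0] = 2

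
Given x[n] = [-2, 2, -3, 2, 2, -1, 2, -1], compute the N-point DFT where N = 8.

X[k] = Σ(n=0 to 7) x[n] · ω_8^(nk)
where ω_8 = e^(-2πi/8)

Computing each X[k]:
X[0] = 1
X[1] = -4.0000+0.7574i
X[2] = 1
X[3] = -4.0000-9.2426i
X[4] = -3
X[5] = -4.0000+9.2426i
X[6] = 1
X[7] = -4.0000-0.7574i

X = [1, -4.0000+0.7574i, 1, -4.0000-9.2426i, -3, -4.0000+9.2426i, 1, -4.0000-0.7574i]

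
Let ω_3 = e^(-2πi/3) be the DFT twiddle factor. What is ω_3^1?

ω_3^1 = e^(-2πi·1/3)
= cos(-2π·1/3) + i·sin(-2π·1/3)
= cos(-2π/3) + i·sin(-2π/3)

ω_3^1 = cos(-2π/3) + i·sin(-2π/3) = -0.5000-0.8660i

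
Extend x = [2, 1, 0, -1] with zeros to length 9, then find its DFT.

Original 4-point DFT: [2, 2-2i, 2, 2+2i]
Zero-padded 9-point DFT provides frequency interpolation.

DFT_9([x, 0, ...]) = [2, 3.2660+0.2232i, 2.6736-1.8508i, 0.5000-0.8660i, 1.5603+0.5240i, 1.5603-0.5240i, 0.5000+0.8660i, 2.6736+1.8508i, 3.2660-0.2232i]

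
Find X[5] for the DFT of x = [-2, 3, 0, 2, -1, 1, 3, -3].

X[5] = Σ(n=0 to 7) x[n] · ω_8^(5n) where ω_8 = e^(-2πi/8)
= (-2)·ω_8^0 + (3)·ω_8^5 + (0)·ω_8^10 + (2)·ω_8^15 + (-1)·ω_8^20 + (1)·ω_8^25 + (3)·ω_8^30 + (-3)·ω_8^35

X[5] = 1.1213+7.9497i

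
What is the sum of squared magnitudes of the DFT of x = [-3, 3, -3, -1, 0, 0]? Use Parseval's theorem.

Parseval: Σ|x[n]|² = (1/N)Σ|X[k]|², so Σ|X[k]|² = N·Σ|x[n]|² = 6·28.0000

Σ|X[k]|² = N·Σ|x[n]|² = 6·28.0000 = 168.0000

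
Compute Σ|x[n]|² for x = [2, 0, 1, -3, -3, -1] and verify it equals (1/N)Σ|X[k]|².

Time domain:
Σ|x[n]|² = |2|² + |0|² + |1|² + |-3|² + |-3|² + |-1|² = 24.0000

Frequency domain:
(1/6)Σ|X[k]|² = (1/6)(|-4|² + |5.5000-4.3301i|² + |0.5000+2.5981i|² + |4|² + |0.5000-2.5981i|² + |5.5000+4.3301i|²) = (1/6)·144.0000 = 24.0000

Both sides agree, confirming Parseval's theorem.

Σ|x[n]|² = (1/N)Σ|X[k]|² = 24.0000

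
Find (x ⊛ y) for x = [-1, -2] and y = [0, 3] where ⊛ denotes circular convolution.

(x ⊛ y)[n] = Σ(m=0 to 1) x[m] · y[(n-m) mod 2]

Computing each output sample:
(x ⊛ y)[0] = -6
(x ⊛ y)[1] = -3

x ⊛ y = [-6, -3]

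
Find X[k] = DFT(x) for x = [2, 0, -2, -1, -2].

X[k] = Σ(n=0 to 4) x[n] · ω_5^(nk)
where ω_5 = e^(-2πi/5)

Computing each X[k]:
X[0] = -3
X[1] = 3.8090-1.3143i
X[2] = 2.6910-2.1266i
X[3] = 2.6910+2.1266i
X[4] = 3.8090+1.3143i

X = [-3, 3.8090-1.3143i, 2.6910-2.1266i, 2.6910+2.1266i, 3.8090+1.3143i]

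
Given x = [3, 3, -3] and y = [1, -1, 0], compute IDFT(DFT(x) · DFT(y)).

(x ⊛ y)[n] = Σ(m=0 to 2) x[m] · y[(n-m) mod 3]

Computing each output sample:
(x ⊛ y)[0] = 6
(x ⊛ y)[1] = 0
(x ⊛ y)[2] = -6

x ⊛ y = [6, 0, -6]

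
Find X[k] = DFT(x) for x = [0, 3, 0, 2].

X[k] = Σ(n=0 to 3) x[n] · ω_4^(nk)
where ω_4 = e^(-2πi/4)

Computing each X[k]:
X[0] = 5
X[1] = -1i
X[2] = -5
X[3] = 1i

X = [5, -1i, -5, 1i]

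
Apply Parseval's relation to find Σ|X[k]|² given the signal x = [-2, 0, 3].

Parseval: Σ|x[n]|² = (1/N)Σ|X[k]|², so Σ|X[k]|² = N·Σ|x[n]|² = 3·13.0000

Σ|X[k]|² = N·Σ|x[n]|² = 3·13.0000 = 39.0000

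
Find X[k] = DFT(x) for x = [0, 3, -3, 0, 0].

X[k] = Σ(n=0 to 4) x[n] · ω_5^(nk)
where ω_5 = e^(-2πi/5)

Computing each X[k]:
X[0] = 0
X[1] = 3.3541-1.0898i
X[2] = -3.3541-4.6165i
X[3] = -3.3541+4.6165i
X[4] = 3.3541+1.0898i

X = [0, 3.3541-1.0898i, -3.3541-4.6165i, -3.3541+4.6165i, 3.3541+1.0898i]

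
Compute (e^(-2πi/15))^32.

Since ω_15^15 = 1, powers reduce modulo 15.
32 mod 15 = 2
So ω_15^32 = ω_15^2 = e^(-2πi·2/15)

ω_15^32 = ω_15^2 = 0.6691-0.7431i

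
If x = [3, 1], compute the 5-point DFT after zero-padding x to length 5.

Original 2-point DFT: [4, 2]
Zero-padded 5-point DFT provides frequency interpolation.

DFT_5([x, 0, ...]) = [4, 3.3090-0.9511i, 2.1910-0.5878i, 2.1910+0.5878i, 3.3090+0.9511i]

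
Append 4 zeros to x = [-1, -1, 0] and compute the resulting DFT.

Original 3-point DFT: [-2, -0.5000+0.8660i, -0.5000-0.8660i]
Zero-padded 7-point DFT provides frequency interpolation.

DFT_7([x, 0, ...]) = [-2, -1.6235+0.7818i, -0.7775+0.9749i, -0.0990+0.4339i, -0.0990-0.4339i, -0.7775-0.9749i, -1.6235-0.7818i]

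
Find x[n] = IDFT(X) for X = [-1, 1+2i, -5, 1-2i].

x[n] = (1/4) Σ(k=0 to 3) X[k] · e^(2πikn/4)

Computing each x[n]:
x[0] = -1
x[1] = 0
x[2] = -2
x[3] = 2

x = [-1, 0, -2, 2]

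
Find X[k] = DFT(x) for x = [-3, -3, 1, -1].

X[k] = Σ(n=0 to 3) x[n] · ω_4^(nk)
where ω_4 = e^(-2πi/4)

Computing each X[k]:
X[0] = -6
X[1] = -4+2i
X[2] = 2
X[3] = -4-2i

X = [-6, -4+2i, 2, -4-2i]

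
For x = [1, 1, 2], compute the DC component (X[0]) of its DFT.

X[0] = Σ(n=0 to 2) x[n] · ω_3^0 = Σ x[n]
= (1) + (1) + (2)

X[0] = 4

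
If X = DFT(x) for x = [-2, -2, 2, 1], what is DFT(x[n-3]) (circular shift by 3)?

Time shift by 3: X_shifted[k] = ω_4^(3k) · X[k]
Shifted x = [-2, 2, 1, -2]

DFT(x[n-3]) = [-1, -3-4i, -1, -3+4i]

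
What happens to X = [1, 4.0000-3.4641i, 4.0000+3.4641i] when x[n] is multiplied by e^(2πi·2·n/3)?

Modulation property: DFT(ω_3^(-2n)·x[n]) = X[(k-2) mod 3], so circularly shift X by 2 positions.

X[k-2] = [4.0000-3.4641i, 4.0000+3.4641i, 1]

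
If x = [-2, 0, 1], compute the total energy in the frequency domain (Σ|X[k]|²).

Parseval: Σ|x[n]|² = (1/N)Σ|X[k]|², so Σ|X[k]|² = N·Σ|x[n]|² = 3·5.0000

Σ|X[k]|² = N·Σ|x[n]|² = 3·5.0000 = 15.0000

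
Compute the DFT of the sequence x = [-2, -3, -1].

X[k] = Σ(n=0 to 2) x[n] · ω_3^(nk)
where ω_3 = e^(-2πi/3)

Computing each X[k]:
X[0] = -6
X[1] = 1.7321i
X[2] = -1.7321i

X = [-6, 1.7321i, -1.7321i]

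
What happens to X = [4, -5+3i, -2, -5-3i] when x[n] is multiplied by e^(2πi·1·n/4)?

Modulation property: DFT(ω_4^(-1n)·x[n]) = X[(k-1) mod 4], so circularly shift X by 1 positions.

X[k-1] = [-5-3i, 4, -5+3i, -2]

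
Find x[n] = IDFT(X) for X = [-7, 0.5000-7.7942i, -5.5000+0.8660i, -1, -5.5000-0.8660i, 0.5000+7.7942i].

x[n] = (1/6) Σ(k=0 to 5) X[k] · e^(2πikn/6)

Computing each x[n]:
x[0] = -3
x[1] = 2
x[2] = 2
x[3] = -3
x[4] = -3
x[5] = -2

x = [-3, 2, 2, -3, -3, -2]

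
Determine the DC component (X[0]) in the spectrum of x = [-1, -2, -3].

X[0] = Σ(n=0 to 2) x[n] · ω_3^0 = Σ x[n]
= (-1) + (-2) + (-3)

X[0] = -6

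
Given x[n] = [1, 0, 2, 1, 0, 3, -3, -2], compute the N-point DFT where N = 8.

X[k] = Σ(n=0 to 7) x[n] · ω_8^(nk)
where ω_8 = e^(-2πi/8)

Computing each X[k]:
X[0] = 2
X[1] = -3.2426-5.0000i
X[2] = 2-4i
X[3] = 5.2426+5.0000i
X[4] = -2
X[5] = 5.2426-5.0000i
X[6] = 2+4i
X[7] = -3.2426+5.0000i

X = [2, -3.2426-5.0000i, 2-4i, 5.2426+5.0000i, -2, 5.2426-5.0000i, 2+4i, -3.2426+5.0000i]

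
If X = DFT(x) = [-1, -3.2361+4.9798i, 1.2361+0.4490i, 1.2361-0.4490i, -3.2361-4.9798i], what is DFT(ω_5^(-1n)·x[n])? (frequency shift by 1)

Modulation property: DFT(ω_5^(-1n)·x[n]) = X[(k-1) mod 5], so circularly shift X by 1 positions.

X[k-1] = [-3.2361-4.9798i, -1, -3.2361+4.9798i, 1.2361+0.4490i, 1.2361-0.4490i]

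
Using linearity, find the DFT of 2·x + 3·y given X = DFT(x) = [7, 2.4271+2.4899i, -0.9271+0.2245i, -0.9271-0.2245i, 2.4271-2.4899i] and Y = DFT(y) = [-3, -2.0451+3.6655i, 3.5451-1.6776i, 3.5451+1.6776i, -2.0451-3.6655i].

By linearity: DFT(2x + 3y) = 2·DFT(x) + 3·DFT(y)
= 2·[7, 2.4271+2.4899i, -0.9271+0.2245i, -0.9271-0.2245i, 2.4271-2.4899i] + 3·[-3, -2.0451+3.6655i, 3.5451-1.6776i, 3.5451+1.6776i, -2.0451-3.6655i]

Computing element-wise:
Z[0] = 2·(7) + 3·(-3) = 5
Z[1] = 2·(2.4271+2.4899i) + 3·(-2.0451+3.6655i) = -1.2811+15.9763i
Z[2] = 2·(-0.9271+0.2245i) + 3·(3.5451-1.6776i) = 8.7811-4.5838i
Z[3] = 2·(-0.9271-0.2245i) + 3·(3.5451+1.6776i) = 8.7811+4.5838i
Z[4] = 2·(2.4271-2.4899i) + 3·(-2.0451-3.6655i) = -1.2811-15.9763i

DFT(2x + 3y) = 2·X + 3·Y = [5, -1.2811+15.9763i, 8.7811-4.5838i, 8.7811+4.5838i, -1.2811-15.9763i]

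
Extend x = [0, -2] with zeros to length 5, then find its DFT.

Original 2-point DFT: [-2, 2]
Zero-padded 5-point DFT provides frequency interpolation.

DFT_5([x, 0, ...]) = [-2, -0.6180+1.9021i, 1.6180+1.1756i, 1.6180-1.1756i, -0.6180-1.9021i]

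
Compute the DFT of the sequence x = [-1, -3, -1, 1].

X[k] = Σ(n=0 to 3) x[n] · ω_4^(nk)
where ω_4 = e^(-2πi/4)

Computing each X[k]:
X[0] = -4
X[1] = 4i
X[2] = 0
X[3] = -4i

X = [-4, 4i, 0, -4i]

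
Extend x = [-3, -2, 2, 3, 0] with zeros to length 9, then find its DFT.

Original 5-point DFT: [0, -7.6631+2.4899i, 0.1631+0.2245i, 0.1631-0.2245i, -7.6631-2.4899i]
Zero-padded 9-point DFT provides frequency interpolation.

DFT_9([x, 0, ...]) = [0, -5.6848-3.2821i, -6.7267+3.8837i, 3.4641i, -1.0885-0.6285i, -1.0885+0.6285i, -3.4641i, -6.7267-3.8837i, -5.6848+3.2821i]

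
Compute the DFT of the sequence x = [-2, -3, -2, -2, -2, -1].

X[k] = Σ(n=0 to 5) x[n] · ω_6^(nk)
where ω_6 = e^(-2πi/6)

Computing each X[k]:
X[0] = -12
X[1] = 1.7321i
X[2] = 1.7321i
X[3] = 0
X[4] = -1.7321i
X[5] = -1.7321i

X = [-12, 1.7321i, 1.7321i, 0, -1.7321i, -1.7321i]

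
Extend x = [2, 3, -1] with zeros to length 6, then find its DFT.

Original 3-point DFT: [4, 1.0000-3.4641i, 1.0000+3.4641i]
Zero-padded 6-point DFT provides frequency interpolation.

DFT_6([x, 0, ...]) = [4, 4.0000-1.7321i, 1.0000-3.4641i, -2, 1.0000+3.4641i, 4.0000+1.7321i]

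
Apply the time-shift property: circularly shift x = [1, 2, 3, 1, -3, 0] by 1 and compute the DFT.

Time shift by 1: X_shifted[k] = ω_6^(1k) · X[k]
Shifted x = [0, 1, 2, 3, 1, -3]

DFT(x[n-1]) = [4, -5.5000-4.3301i, 2.5000-2.5981i, 2, 2.5000+2.5981i, -5.5000+4.3301i]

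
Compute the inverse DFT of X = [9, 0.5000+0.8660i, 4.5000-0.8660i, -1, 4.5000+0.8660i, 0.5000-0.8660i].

x[n] = (1/6) Σ(k=0 to 5) X[k] · e^(2πikn/6)

Computing each x[n]:
x[0] = 3
x[1] = 1
x[2] = 0
x[3] = 3
x[4] = 1
x[5] = 1

x = [3, 1, 0, 3, 1, 1]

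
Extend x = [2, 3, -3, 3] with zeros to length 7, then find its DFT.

Original 4-point DFT: [5, 5, -7, 5]
Zero-padded 7-point DFT provides frequency interpolation.

DFT_7([x, 0, ...]) = [5, 1.8351-0.7224i, 5.9058-1.8809i, -3.2409-6.5719i, -3.2409+6.5719i, 5.9058+1.8809i, 1.8351+0.7224i]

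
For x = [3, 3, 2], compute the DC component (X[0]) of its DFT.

X[0] = Σ(n=0 to 2) x[n] · ω_3^0 = Σ x[n]
= (3) + (3) + (2)

X[0] = 8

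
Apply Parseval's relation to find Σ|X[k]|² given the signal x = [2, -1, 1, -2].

Parseval: Σ|x[n]|² = (1/N)Σ|X[k]|², so Σ|X[k]|² = N·Σ|x[n]|² = 4·10.0000

Σ|X[k]|² = N·Σ|x[n]|² = 4·10.0000 = 40.0000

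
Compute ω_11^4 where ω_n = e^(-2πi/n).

ω_11^4 = e^(-2πi·4/11)
= cos(-2π·4/11) + i·sin(-2π·4/11)
= cos(-8π/11) + i·sin(-8π/11)

ω_11^4 = cos(-8π/11) + i·sin(-8π/11) = -0.6549-0.7557i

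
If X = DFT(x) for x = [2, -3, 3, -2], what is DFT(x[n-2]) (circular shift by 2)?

Time shift by 2: X_shifted[k] = ω_4^(2k) · X[k]
Shifted x = [3, -2, 2, -3]

DFT(x[n-2]) = [0, 1-1i, 10, 1+1i]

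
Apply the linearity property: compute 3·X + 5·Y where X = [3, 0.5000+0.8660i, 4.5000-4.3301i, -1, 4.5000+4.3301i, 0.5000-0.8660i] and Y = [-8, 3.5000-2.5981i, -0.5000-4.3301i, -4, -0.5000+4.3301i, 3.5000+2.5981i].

By linearity: DFT(3x + 5y) = 3·DFT(x) + 5·DFT(y)
= 3·[3, 0.5000+0.8660i, 4.5000-4.3301i, -1, 4.5000+4.3301i, 0.5000-0.8660i] + 5·[-8, 3.5000-2.5981i, -0.5000-4.3301i, -4, -0.5000+4.3301i, 3.5000+2.5981i]

Computing element-wise:
Z[0] = 3·(3) + 5·(-8) = -31
Z[1] = 3·(0.5000+0.8660i) + 5·(3.5000-2.5981i) = 19.0000-10.3925i
Z[2] = 3·(4.5000-4.3301i) + 5·(-0.5000-4.3301i) = 11.0000-34.6408i
Z[3] = 3·(-1) + 5·(-4) = -23
Z[4] = 3·(4.5000+4.3301i) + 5·(-0.5000+4.3301i) = 11.0000+34.6408i
Z[5] = 3·(0.5000-0.8660i) + 5·(3.5000+2.5981i) = 19.0000+10.3925i

DFT(3x + 5y) = 3·X + 5·Y = [-31, 19.0000-10.3925i, 11.0000-34.6408i, -23, 11.0000+34.6408i, 19.0000+10.3925i]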